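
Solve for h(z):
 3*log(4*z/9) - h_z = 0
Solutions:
 h(z) = C1 + 3*z*log(z) - 3*z + z*log(64/729)


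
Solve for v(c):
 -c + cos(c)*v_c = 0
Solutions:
 v(c) = C1 + Integral(c/cos(c), c)


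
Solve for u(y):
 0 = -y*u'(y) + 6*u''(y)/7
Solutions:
 u(y) = C1 + C2*erfi(sqrt(21)*y/6)


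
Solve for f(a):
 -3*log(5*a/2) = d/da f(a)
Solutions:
 f(a) = C1 - 3*a*log(a) + a*log(8/125) + 3*a


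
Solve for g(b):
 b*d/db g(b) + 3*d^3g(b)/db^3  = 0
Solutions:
 g(b) = C1 + Integral(C2*airyai(-3^(2/3)*b/3) + C3*airybi(-3^(2/3)*b/3), b)


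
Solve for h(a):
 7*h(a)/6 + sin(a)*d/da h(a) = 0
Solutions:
 h(a) = C1*(cos(a) + 1)^(7/12)/(cos(a) - 1)^(7/12)


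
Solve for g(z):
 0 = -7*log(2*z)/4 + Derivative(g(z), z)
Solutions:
 g(z) = C1 + 7*z*log(z)/4 - 7*z/4 + 7*z*log(2)/4


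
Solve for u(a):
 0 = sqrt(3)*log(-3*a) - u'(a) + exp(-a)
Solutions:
 u(a) = C1 + sqrt(3)*a*log(-a) + sqrt(3)*a*(-1 + log(3)) - exp(-a)


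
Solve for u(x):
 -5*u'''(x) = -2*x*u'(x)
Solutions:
 u(x) = C1 + Integral(C2*airyai(2^(1/3)*5^(2/3)*x/5) + C3*airybi(2^(1/3)*5^(2/3)*x/5), x)


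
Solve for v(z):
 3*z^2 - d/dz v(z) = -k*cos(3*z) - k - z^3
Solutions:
 v(z) = C1 + k*z + k*sin(3*z)/3 + z^4/4 + z^3


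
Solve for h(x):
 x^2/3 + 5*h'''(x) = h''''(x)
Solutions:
 h(x) = C1 + C2*x + C3*x^2 + C4*exp(5*x) - x^5/900 - x^4/900 - x^3/1125


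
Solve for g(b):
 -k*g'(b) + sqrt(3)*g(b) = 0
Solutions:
 g(b) = C1*exp(sqrt(3)*b/k)


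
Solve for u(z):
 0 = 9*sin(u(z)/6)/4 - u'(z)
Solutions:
 -9*z/4 + 3*log(cos(u(z)/6) - 1) - 3*log(cos(u(z)/6) + 1) = C1


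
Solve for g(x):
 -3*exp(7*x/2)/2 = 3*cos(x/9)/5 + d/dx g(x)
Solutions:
 g(x) = C1 - 3*exp(7*x/2)/7 - 27*sin(x/9)/5


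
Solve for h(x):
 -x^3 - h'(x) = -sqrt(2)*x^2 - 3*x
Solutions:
 h(x) = C1 - x^4/4 + sqrt(2)*x^3/3 + 3*x^2/2


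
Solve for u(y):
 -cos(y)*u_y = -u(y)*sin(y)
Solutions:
 u(y) = C1/cos(y)


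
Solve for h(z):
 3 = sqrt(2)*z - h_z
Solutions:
 h(z) = C1 + sqrt(2)*z^2/2 - 3*z


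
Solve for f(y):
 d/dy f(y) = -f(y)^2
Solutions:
 f(y) = 1/(C1 + y)


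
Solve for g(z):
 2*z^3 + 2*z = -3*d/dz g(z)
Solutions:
 g(z) = C1 - z^4/6 - z^2/3


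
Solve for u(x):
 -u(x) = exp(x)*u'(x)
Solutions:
 u(x) = C1*exp(exp(-x))


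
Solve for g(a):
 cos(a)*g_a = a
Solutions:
 g(a) = C1 + Integral(a/cos(a), a)


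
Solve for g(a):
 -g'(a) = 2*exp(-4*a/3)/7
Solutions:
 g(a) = C1 + 3*exp(-4*a/3)/14


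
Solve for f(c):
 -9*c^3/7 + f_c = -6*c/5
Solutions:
 f(c) = C1 + 9*c^4/28 - 3*c^2/5


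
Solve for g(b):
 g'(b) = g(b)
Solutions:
 g(b) = C1*exp(b)


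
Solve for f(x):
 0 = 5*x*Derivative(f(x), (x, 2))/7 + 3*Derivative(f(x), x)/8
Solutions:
 f(x) = C1 + C2*x^(19/40)


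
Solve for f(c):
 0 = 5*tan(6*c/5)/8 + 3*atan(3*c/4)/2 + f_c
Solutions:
 f(c) = C1 - 3*c*atan(3*c/4)/2 + log(9*c^2 + 16) + 25*log(cos(6*c/5))/48


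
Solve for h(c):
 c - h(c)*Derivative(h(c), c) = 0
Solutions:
 h(c) = -sqrt(C1 + c^2)
 h(c) = sqrt(C1 + c^2)


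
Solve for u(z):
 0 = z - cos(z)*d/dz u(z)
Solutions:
 u(z) = C1 + Integral(z/cos(z), z)


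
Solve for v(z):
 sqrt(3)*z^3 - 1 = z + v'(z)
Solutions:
 v(z) = C1 + sqrt(3)*z^4/4 - z^2/2 - z


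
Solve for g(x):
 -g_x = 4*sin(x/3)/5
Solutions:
 g(x) = C1 + 12*cos(x/3)/5


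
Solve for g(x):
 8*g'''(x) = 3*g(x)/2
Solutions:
 g(x) = C3*exp(2^(2/3)*3^(1/3)*x/4) + (C1*sin(2^(2/3)*3^(5/6)*x/8) + C2*cos(2^(2/3)*3^(5/6)*x/8))*exp(-2^(2/3)*3^(1/3)*x/8)


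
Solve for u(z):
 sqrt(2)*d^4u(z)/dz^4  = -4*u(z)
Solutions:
 u(z) = (C1*sin(2^(7/8)*z/2) + C2*cos(2^(7/8)*z/2))*exp(-2^(7/8)*z/2) + (C3*sin(2^(7/8)*z/2) + C4*cos(2^(7/8)*z/2))*exp(2^(7/8)*z/2)


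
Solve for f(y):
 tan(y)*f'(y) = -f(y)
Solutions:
 f(y) = C1/sin(y)


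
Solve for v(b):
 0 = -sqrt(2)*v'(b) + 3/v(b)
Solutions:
 v(b) = -sqrt(C1 + 3*sqrt(2)*b)
 v(b) = sqrt(C1 + 3*sqrt(2)*b)


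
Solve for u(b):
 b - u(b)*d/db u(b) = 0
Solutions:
 u(b) = -sqrt(C1 + b^2)
 u(b) = sqrt(C1 + b^2)


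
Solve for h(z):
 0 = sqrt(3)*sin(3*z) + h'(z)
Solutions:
 h(z) = C1 + sqrt(3)*cos(3*z)/3


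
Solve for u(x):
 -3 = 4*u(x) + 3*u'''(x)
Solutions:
 u(x) = C3*exp(-6^(2/3)*x/3) + (C1*sin(2^(2/3)*3^(1/6)*x/2) + C2*cos(2^(2/3)*3^(1/6)*x/2))*exp(6^(2/3)*x/6) - 3/4


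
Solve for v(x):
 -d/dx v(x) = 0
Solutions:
 v(x) = C1


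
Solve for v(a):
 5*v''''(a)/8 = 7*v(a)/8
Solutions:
 v(a) = C1*exp(-5^(3/4)*7^(1/4)*a/5) + C2*exp(5^(3/4)*7^(1/4)*a/5) + C3*sin(5^(3/4)*7^(1/4)*a/5) + C4*cos(5^(3/4)*7^(1/4)*a/5)


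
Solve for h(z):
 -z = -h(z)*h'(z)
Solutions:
 h(z) = -sqrt(C1 + z^2)
 h(z) = sqrt(C1 + z^2)


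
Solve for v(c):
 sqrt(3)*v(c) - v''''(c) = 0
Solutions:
 v(c) = C1*exp(-3^(1/8)*c) + C2*exp(3^(1/8)*c) + C3*sin(3^(1/8)*c) + C4*cos(3^(1/8)*c)


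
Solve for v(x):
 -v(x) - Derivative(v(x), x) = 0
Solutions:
 v(x) = C1*exp(-x)


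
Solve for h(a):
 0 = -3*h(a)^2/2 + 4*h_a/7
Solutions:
 h(a) = -8/(C1 + 21*a)


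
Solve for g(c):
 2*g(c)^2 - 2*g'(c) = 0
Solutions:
 g(c) = -1/(C1 + c)


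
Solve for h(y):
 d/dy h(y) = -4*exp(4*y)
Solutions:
 h(y) = C1 - exp(4*y)


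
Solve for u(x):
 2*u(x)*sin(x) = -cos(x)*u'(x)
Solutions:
 u(x) = C1*cos(x)^2


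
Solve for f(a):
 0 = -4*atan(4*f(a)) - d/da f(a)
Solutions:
 Integral(1/atan(4*_y), (_y, f(a))) = C1 - 4*a


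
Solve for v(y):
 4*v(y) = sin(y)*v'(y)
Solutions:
 v(y) = C1*(cos(y)^2 - 2*cos(y) + 1)/(cos(y)^2 + 2*cos(y) + 1)


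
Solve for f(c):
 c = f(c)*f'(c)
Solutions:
 f(c) = -sqrt(C1 + c^2)
 f(c) = sqrt(C1 + c^2)


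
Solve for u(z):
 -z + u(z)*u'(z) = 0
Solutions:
 u(z) = -sqrt(C1 + z^2)
 u(z) = sqrt(C1 + z^2)


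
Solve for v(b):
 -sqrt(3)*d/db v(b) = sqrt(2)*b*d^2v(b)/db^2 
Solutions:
 v(b) = C1 + C2*b^(1 - sqrt(6)/2)


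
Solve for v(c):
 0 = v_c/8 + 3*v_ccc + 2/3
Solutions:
 v(c) = C1 + C2*sin(sqrt(6)*c/12) + C3*cos(sqrt(6)*c/12) - 16*c/3


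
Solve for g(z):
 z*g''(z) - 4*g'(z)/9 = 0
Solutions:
 g(z) = C1 + C2*z^(13/9)


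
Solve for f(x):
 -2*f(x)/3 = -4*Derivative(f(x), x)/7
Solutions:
 f(x) = C1*exp(7*x/6)


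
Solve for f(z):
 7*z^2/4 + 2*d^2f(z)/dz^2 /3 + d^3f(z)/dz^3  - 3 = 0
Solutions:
 f(z) = C1 + C2*z + C3*exp(-2*z/3) - 7*z^4/32 + 21*z^3/16 - 117*z^2/32


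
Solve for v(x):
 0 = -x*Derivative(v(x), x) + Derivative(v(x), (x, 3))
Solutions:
 v(x) = C1 + Integral(C2*airyai(x) + C3*airybi(x), x)


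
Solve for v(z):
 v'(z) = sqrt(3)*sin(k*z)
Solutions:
 v(z) = C1 - sqrt(3)*cos(k*z)/k


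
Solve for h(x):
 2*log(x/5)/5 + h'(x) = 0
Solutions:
 h(x) = C1 - 2*x*log(x)/5 + 2*x/5 + 2*x*log(5)/5


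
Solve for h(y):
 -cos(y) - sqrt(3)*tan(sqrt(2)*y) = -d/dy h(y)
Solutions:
 h(y) = C1 - sqrt(6)*log(cos(sqrt(2)*y))/2 + sin(y)


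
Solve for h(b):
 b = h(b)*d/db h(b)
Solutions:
 h(b) = -sqrt(C1 + b^2)
 h(b) = sqrt(C1 + b^2)


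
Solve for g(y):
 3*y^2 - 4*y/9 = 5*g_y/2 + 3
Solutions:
 g(y) = C1 + 2*y^3/5 - 4*y^2/45 - 6*y/5


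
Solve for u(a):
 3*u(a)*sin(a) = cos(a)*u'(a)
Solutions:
 u(a) = C1/cos(a)^3


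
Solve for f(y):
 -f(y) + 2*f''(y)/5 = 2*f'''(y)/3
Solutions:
 f(y) = C1*exp(y*(2*2^(2/3)/(5*sqrt(5505) + 371)^(1/3) + 4 + 2^(1/3)*(5*sqrt(5505) + 371)^(1/3))/20)*sin(2^(1/3)*sqrt(3)*y*(-(5*sqrt(5505) + 371)^(1/3) + 2*2^(1/3)/(5*sqrt(5505) + 371)^(1/3))/20) + C2*exp(y*(2*2^(2/3)/(5*sqrt(5505) + 371)^(1/3) + 4 + 2^(1/3)*(5*sqrt(5505) + 371)^(1/3))/20)*cos(2^(1/3)*sqrt(3)*y*(-(5*sqrt(5505) + 371)^(1/3) + 2*2^(1/3)/(5*sqrt(5505) + 371)^(1/3))/20) + C3*exp(y*(-2^(1/3)*(5*sqrt(5505) + 371)^(1/3) - 2*2^(2/3)/(5*sqrt(5505) + 371)^(1/3) + 2)/10)


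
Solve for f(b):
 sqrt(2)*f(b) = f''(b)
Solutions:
 f(b) = C1*exp(-2^(1/4)*b) + C2*exp(2^(1/4)*b)


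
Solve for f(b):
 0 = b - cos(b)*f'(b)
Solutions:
 f(b) = C1 + Integral(b/cos(b), b)


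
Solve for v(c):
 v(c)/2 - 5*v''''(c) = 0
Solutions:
 v(c) = C1*exp(-10^(3/4)*c/10) + C2*exp(10^(3/4)*c/10) + C3*sin(10^(3/4)*c/10) + C4*cos(10^(3/4)*c/10)


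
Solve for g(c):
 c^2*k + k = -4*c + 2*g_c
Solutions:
 g(c) = C1 + c^3*k/6 + c^2 + c*k/2


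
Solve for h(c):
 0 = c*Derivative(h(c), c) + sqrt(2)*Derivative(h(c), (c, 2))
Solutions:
 h(c) = C1 + C2*erf(2^(1/4)*c/2)


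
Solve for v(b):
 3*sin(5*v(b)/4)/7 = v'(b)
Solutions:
 -3*b/7 + 2*log(cos(5*v(b)/4) - 1)/5 - 2*log(cos(5*v(b)/4) + 1)/5 = C1


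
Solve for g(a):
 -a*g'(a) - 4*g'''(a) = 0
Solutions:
 g(a) = C1 + Integral(C2*airyai(-2^(1/3)*a/2) + C3*airybi(-2^(1/3)*a/2), a)


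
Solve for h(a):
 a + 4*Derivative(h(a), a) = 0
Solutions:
 h(a) = C1 - a^2/8


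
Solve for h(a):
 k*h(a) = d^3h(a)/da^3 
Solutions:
 h(a) = C1*exp(a*k^(1/3)) + C2*exp(a*k^(1/3)*(-1 + sqrt(3)*I)/2) + C3*exp(-a*k^(1/3)*(1 + sqrt(3)*I)/2)


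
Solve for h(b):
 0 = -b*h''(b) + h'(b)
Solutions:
 h(b) = C1 + C2*b^2


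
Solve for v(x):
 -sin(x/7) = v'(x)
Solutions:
 v(x) = C1 + 7*cos(x/7)


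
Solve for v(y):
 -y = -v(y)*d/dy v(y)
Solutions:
 v(y) = -sqrt(C1 + y^2)
 v(y) = sqrt(C1 + y^2)


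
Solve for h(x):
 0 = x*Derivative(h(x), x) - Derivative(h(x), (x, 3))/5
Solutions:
 h(x) = C1 + Integral(C2*airyai(5^(1/3)*x) + C3*airybi(5^(1/3)*x), x)


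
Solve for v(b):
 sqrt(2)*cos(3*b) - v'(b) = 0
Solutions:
 v(b) = C1 + sqrt(2)*sin(3*b)/3


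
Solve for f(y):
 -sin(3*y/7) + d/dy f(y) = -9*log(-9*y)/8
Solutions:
 f(y) = C1 - 9*y*log(-y)/8 - 9*y*log(3)/4 + 9*y/8 - 7*cos(3*y/7)/3


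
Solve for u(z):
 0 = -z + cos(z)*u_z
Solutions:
 u(z) = C1 + Integral(z/cos(z), z)


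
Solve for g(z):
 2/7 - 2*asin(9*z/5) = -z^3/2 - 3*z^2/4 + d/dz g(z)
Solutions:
 g(z) = C1 + z^4/8 + z^3/4 - 2*z*asin(9*z/5) + 2*z/7 - 2*sqrt(25 - 81*z^2)/9


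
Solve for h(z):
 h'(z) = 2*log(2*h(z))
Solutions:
 -Integral(1/(log(_y) + log(2)), (_y, h(z)))/2 = C1 - z


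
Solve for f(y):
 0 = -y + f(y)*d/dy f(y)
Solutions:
 f(y) = -sqrt(C1 + y^2)
 f(y) = sqrt(C1 + y^2)


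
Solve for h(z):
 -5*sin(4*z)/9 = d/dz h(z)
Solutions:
 h(z) = C1 + 5*cos(4*z)/36


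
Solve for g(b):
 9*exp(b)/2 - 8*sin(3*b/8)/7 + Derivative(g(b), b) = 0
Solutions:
 g(b) = C1 - 9*exp(b)/2 - 64*cos(3*b/8)/21


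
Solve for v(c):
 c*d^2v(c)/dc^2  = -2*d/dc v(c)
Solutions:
 v(c) = C1 + C2/c


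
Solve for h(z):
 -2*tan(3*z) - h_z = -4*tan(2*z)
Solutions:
 h(z) = C1 - 2*log(cos(2*z)) + 2*log(cos(3*z))/3


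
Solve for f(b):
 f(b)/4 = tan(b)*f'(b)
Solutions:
 f(b) = C1*sin(b)^(1/4)


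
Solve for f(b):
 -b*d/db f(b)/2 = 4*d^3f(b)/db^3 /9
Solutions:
 f(b) = C1 + Integral(C2*airyai(-3^(2/3)*b/2) + C3*airybi(-3^(2/3)*b/2), b)


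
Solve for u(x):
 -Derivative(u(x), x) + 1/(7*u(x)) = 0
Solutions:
 u(x) = -sqrt(C1 + 14*x)/7
 u(x) = sqrt(C1 + 14*x)/7


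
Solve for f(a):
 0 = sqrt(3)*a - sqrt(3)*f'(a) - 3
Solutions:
 f(a) = C1 + a^2/2 - sqrt(3)*a


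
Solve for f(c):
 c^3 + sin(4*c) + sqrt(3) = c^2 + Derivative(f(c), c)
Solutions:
 f(c) = C1 + c^4/4 - c^3/3 + sqrt(3)*c - cos(4*c)/4


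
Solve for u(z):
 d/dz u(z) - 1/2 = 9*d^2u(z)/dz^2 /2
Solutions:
 u(z) = C1 + C2*exp(2*z/9) + z/2


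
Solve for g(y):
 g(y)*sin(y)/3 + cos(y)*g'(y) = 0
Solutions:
 g(y) = C1*cos(y)^(1/3)


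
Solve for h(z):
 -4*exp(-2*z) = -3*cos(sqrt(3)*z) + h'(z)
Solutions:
 h(z) = C1 + sqrt(3)*sin(sqrt(3)*z) + 2*exp(-2*z)


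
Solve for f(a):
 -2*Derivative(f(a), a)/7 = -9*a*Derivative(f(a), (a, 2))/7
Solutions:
 f(a) = C1 + C2*a^(11/9)


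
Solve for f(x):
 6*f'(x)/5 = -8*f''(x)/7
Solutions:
 f(x) = C1 + C2*exp(-21*x/20)


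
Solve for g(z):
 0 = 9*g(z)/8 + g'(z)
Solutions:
 g(z) = C1*exp(-9*z/8)


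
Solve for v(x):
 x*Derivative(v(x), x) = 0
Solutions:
 v(x) = C1


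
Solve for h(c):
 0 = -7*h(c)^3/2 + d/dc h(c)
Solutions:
 h(c) = -sqrt(-1/(C1 + 7*c))
 h(c) = sqrt(-1/(C1 + 7*c))


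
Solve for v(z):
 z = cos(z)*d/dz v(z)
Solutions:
 v(z) = C1 + Integral(z/cos(z), z)


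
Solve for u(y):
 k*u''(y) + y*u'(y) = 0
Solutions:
 u(y) = C1 + C2*sqrt(k)*erf(sqrt(2)*y*sqrt(1/k)/2)


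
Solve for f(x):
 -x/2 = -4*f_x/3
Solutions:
 f(x) = C1 + 3*x^2/16


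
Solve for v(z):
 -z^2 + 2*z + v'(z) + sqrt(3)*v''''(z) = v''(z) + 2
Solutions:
 v(z) = C1 + C2*exp(z*(2*6^(1/3)/(sqrt(81 - 4*sqrt(3)) + 9)^(1/3) + 2^(2/3)*3^(1/6)*(sqrt(81 - 4*sqrt(3)) + 9)^(1/3))/12)*sin(z*(-6^(2/3)*(sqrt(81 - 4*sqrt(3)) + 9)^(1/3) + 2*2^(1/3)*3^(5/6)/(sqrt(81 - 4*sqrt(3)) + 9)^(1/3))/12) + C3*exp(z*(2*6^(1/3)/(sqrt(81 - 4*sqrt(3)) + 9)^(1/3) + 2^(2/3)*3^(1/6)*(sqrt(81 - 4*sqrt(3)) + 9)^(1/3))/12)*cos(z*(-6^(2/3)*(sqrt(81 - 4*sqrt(3)) + 9)^(1/3) + 2*2^(1/3)*3^(5/6)/(sqrt(81 - 4*sqrt(3)) + 9)^(1/3))/12) + C4*exp(-z*(2*6^(1/3)/(sqrt(81 - 4*sqrt(3)) + 9)^(1/3) + 2^(2/3)*3^(1/6)*(sqrt(81 - 4*sqrt(3)) + 9)^(1/3))/6) + z^3/3 + 2*z


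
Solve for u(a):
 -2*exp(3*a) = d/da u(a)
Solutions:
 u(a) = C1 - 2*exp(3*a)/3


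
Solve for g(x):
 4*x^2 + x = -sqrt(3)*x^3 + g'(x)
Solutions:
 g(x) = C1 + sqrt(3)*x^4/4 + 4*x^3/3 + x^2/2


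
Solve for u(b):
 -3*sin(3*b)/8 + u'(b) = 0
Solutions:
 u(b) = C1 - cos(3*b)/8


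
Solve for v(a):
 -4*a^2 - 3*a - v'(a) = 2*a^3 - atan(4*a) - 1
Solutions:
 v(a) = C1 - a^4/2 - 4*a^3/3 - 3*a^2/2 + a*atan(4*a) + a - log(16*a^2 + 1)/8


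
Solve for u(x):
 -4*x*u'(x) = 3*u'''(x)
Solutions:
 u(x) = C1 + Integral(C2*airyai(-6^(2/3)*x/3) + C3*airybi(-6^(2/3)*x/3), x)


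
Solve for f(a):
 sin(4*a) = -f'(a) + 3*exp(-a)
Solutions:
 f(a) = C1 + cos(4*a)/4 - 3*exp(-a)


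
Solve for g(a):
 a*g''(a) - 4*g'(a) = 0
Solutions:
 g(a) = C1 + C2*a^5


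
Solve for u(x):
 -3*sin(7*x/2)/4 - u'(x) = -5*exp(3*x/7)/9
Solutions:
 u(x) = C1 + 35*exp(3*x/7)/27 + 3*cos(7*x/2)/14


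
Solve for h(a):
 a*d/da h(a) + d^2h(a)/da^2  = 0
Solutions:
 h(a) = C1 + C2*erf(sqrt(2)*a/2)


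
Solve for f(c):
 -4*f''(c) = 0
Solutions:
 f(c) = C1 + C2*c


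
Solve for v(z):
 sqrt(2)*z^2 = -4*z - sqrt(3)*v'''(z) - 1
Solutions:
 v(z) = C1 + C2*z + C3*z^2 - sqrt(6)*z^5/180 - sqrt(3)*z^4/18 - sqrt(3)*z^3/18


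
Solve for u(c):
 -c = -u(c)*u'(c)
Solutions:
 u(c) = -sqrt(C1 + c^2)
 u(c) = sqrt(C1 + c^2)


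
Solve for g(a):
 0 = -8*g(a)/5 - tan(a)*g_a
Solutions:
 g(a) = C1/sin(a)^(8/5)


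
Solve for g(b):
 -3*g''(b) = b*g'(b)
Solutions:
 g(b) = C1 + C2*erf(sqrt(6)*b/6)


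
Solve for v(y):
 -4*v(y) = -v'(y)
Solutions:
 v(y) = C1*exp(4*y)


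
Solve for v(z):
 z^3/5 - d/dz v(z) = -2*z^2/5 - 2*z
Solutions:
 v(z) = C1 + z^4/20 + 2*z^3/15 + z^2


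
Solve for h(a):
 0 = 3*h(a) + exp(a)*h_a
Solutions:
 h(a) = C1*exp(3*exp(-a))


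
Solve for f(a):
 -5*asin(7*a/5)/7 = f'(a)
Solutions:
 f(a) = C1 - 5*a*asin(7*a/5)/7 - 5*sqrt(25 - 49*a^2)/49


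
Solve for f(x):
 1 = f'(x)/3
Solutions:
 f(x) = C1 + 3*x


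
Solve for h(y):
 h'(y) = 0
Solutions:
 h(y) = C1


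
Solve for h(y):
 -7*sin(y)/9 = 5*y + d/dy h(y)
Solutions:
 h(y) = C1 - 5*y^2/2 + 7*cos(y)/9


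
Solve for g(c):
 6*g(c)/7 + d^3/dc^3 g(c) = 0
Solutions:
 g(c) = C3*exp(-6^(1/3)*7^(2/3)*c/7) + (C1*sin(2^(1/3)*3^(5/6)*7^(2/3)*c/14) + C2*cos(2^(1/3)*3^(5/6)*7^(2/3)*c/14))*exp(6^(1/3)*7^(2/3)*c/14)


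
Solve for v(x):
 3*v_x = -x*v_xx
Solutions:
 v(x) = C1 + C2/x^2


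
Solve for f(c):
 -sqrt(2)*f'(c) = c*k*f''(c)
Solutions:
 f(c) = C1 + c^(((re(k) - sqrt(2))*re(k) + im(k)^2)/(re(k)^2 + im(k)^2))*(C2*sin(sqrt(2)*log(c)*Abs(im(k))/(re(k)^2 + im(k)^2)) + C3*cos(sqrt(2)*log(c)*im(k)/(re(k)^2 + im(k)^2)))


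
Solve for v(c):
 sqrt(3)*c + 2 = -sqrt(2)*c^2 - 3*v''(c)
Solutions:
 v(c) = C1 + C2*c - sqrt(2)*c^4/36 - sqrt(3)*c^3/18 - c^2/3


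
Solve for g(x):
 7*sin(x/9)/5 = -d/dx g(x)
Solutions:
 g(x) = C1 + 63*cos(x/9)/5


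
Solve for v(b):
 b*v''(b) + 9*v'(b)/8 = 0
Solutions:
 v(b) = C1 + C2/b^(1/8)


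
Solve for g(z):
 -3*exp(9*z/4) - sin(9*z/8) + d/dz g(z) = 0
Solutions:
 g(z) = C1 + 4*exp(9*z/4)/3 - 8*cos(9*z/8)/9


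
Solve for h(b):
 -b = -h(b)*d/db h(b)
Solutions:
 h(b) = -sqrt(C1 + b^2)
 h(b) = sqrt(C1 + b^2)


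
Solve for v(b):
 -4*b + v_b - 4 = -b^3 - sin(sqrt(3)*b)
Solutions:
 v(b) = C1 - b^4/4 + 2*b^2 + 4*b + sqrt(3)*cos(sqrt(3)*b)/3


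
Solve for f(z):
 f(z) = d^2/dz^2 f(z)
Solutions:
 f(z) = C1*exp(-z) + C2*exp(z)


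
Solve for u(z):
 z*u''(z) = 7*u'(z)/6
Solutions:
 u(z) = C1 + C2*z^(13/6)


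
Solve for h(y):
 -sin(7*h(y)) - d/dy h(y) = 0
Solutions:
 h(y) = -acos((-C1 - exp(14*y))/(C1 - exp(14*y)))/7 + 2*pi/7
 h(y) = acos((-C1 - exp(14*y))/(C1 - exp(14*y)))/7


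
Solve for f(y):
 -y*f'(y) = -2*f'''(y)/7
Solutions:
 f(y) = C1 + Integral(C2*airyai(2^(2/3)*7^(1/3)*y/2) + C3*airybi(2^(2/3)*7^(1/3)*y/2), y)


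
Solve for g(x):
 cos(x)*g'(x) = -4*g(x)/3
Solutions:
 g(x) = C1*(sin(x) - 1)^(2/3)/(sin(x) + 1)^(2/3)


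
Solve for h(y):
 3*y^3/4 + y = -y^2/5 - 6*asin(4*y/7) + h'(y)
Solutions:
 h(y) = C1 + 3*y^4/16 + y^3/15 + y^2/2 + 6*y*asin(4*y/7) + 3*sqrt(49 - 16*y^2)/2


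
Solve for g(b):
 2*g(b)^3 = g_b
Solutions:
 g(b) = -sqrt(2)*sqrt(-1/(C1 + 2*b))/2
 g(b) = sqrt(2)*sqrt(-1/(C1 + 2*b))/2


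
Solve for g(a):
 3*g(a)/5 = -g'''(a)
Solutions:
 g(a) = C3*exp(-3^(1/3)*5^(2/3)*a/5) + (C1*sin(3^(5/6)*5^(2/3)*a/10) + C2*cos(3^(5/6)*5^(2/3)*a/10))*exp(3^(1/3)*5^(2/3)*a/10)


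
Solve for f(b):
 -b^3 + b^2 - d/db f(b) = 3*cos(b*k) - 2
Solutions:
 f(b) = C1 - b^4/4 + b^3/3 + 2*b - 3*sin(b*k)/k


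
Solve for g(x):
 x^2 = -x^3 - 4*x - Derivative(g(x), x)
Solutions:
 g(x) = C1 - x^4/4 - x^3/3 - 2*x^2


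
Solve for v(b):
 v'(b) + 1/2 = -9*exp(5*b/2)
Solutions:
 v(b) = C1 - b/2 - 18*exp(5*b/2)/5


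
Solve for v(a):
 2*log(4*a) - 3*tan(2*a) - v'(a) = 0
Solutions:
 v(a) = C1 + 2*a*log(a) - 2*a + 4*a*log(2) + 3*log(cos(2*a))/2


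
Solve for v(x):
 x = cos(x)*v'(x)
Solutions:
 v(x) = C1 + Integral(x/cos(x), x)


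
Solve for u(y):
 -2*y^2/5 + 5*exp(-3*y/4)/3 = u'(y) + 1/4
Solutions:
 u(y) = C1 - 2*y^3/15 - y/4 - 20*exp(-3*y/4)/9


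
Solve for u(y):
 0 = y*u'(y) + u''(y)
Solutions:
 u(y) = C1 + C2*erf(sqrt(2)*y/2)


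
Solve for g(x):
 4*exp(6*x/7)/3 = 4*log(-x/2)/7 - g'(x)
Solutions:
 g(x) = C1 + 4*x*log(-x)/7 + 4*x*(-1 - log(2))/7 - 14*exp(6*x/7)/9


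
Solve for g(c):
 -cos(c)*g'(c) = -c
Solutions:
 g(c) = C1 + Integral(c/cos(c), c)


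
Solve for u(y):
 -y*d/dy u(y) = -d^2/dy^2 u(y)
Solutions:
 u(y) = C1 + C2*erfi(sqrt(2)*y/2)


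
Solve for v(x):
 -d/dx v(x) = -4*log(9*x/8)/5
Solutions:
 v(x) = C1 + 4*x*log(x)/5 - 12*x*log(2)/5 - 4*x/5 + 8*x*log(3)/5


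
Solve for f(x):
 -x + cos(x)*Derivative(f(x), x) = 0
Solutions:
 f(x) = C1 + Integral(x/cos(x), x)


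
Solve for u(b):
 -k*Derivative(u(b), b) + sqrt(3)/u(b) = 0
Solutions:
 u(b) = -sqrt(C1 + 2*sqrt(3)*b/k)
 u(b) = sqrt(C1 + 2*sqrt(3)*b/k)


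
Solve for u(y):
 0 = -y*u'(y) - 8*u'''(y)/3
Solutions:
 u(y) = C1 + Integral(C2*airyai(-3^(1/3)*y/2) + C3*airybi(-3^(1/3)*y/2), y)


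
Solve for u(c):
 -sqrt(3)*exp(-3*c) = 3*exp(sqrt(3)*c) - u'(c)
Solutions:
 u(c) = C1 + sqrt(3)*exp(sqrt(3)*c) - sqrt(3)*exp(-3*c)/3


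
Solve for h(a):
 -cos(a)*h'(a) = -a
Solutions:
 h(a) = C1 + Integral(a/cos(a), a)


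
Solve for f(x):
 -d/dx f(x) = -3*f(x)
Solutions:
 f(x) = C1*exp(3*x)


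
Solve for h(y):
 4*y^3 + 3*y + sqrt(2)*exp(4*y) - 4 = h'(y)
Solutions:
 h(y) = C1 + y^4 + 3*y^2/2 - 4*y + sqrt(2)*exp(4*y)/4


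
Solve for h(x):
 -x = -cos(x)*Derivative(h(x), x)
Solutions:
 h(x) = C1 + Integral(x/cos(x), x)


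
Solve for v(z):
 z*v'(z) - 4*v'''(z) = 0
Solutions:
 v(z) = C1 + Integral(C2*airyai(2^(1/3)*z/2) + C3*airybi(2^(1/3)*z/2), z)


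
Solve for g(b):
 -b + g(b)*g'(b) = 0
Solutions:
 g(b) = -sqrt(C1 + b^2)
 g(b) = sqrt(C1 + b^2)


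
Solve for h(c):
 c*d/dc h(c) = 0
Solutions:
 h(c) = C1


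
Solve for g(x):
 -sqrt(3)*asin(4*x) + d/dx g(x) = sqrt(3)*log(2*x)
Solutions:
 g(x) = C1 + sqrt(3)*x*(log(x) - 1) + sqrt(3)*x*log(2) + sqrt(3)*(x*asin(4*x) + sqrt(1 - 16*x^2)/4)


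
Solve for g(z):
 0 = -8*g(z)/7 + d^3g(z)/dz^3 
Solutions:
 g(z) = C3*exp(2*7^(2/3)*z/7) + (C1*sin(sqrt(3)*7^(2/3)*z/7) + C2*cos(sqrt(3)*7^(2/3)*z/7))*exp(-7^(2/3)*z/7)


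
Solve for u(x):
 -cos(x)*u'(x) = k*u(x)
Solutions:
 u(x) = C1*exp(k*(log(sin(x) - 1) - log(sin(x) + 1))/2)


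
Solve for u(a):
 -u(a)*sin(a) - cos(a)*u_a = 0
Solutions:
 u(a) = C1*cos(a)


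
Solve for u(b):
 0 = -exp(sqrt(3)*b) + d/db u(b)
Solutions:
 u(b) = C1 + sqrt(3)*exp(sqrt(3)*b)/3


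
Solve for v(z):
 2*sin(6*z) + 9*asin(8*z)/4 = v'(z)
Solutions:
 v(z) = C1 + 9*z*asin(8*z)/4 + 9*sqrt(1 - 64*z^2)/32 - cos(6*z)/3


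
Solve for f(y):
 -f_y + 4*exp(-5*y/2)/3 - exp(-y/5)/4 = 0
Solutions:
 f(y) = C1 - 8*exp(-5*y/2)/15 + 5*exp(-y/5)/4


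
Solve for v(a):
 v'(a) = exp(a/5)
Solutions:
 v(a) = C1 + 5*exp(a/5)


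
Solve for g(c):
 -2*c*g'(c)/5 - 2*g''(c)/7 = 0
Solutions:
 g(c) = C1 + C2*erf(sqrt(70)*c/10)


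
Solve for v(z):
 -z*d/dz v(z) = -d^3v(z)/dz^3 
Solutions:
 v(z) = C1 + Integral(C2*airyai(z) + C3*airybi(z), z)


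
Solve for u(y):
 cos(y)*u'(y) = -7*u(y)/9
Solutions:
 u(y) = C1*(sin(y) - 1)^(7/18)/(sin(y) + 1)^(7/18)


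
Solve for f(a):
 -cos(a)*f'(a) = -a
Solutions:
 f(a) = C1 + Integral(a/cos(a), a)


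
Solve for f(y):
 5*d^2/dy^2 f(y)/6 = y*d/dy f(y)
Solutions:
 f(y) = C1 + C2*erfi(sqrt(15)*y/5)


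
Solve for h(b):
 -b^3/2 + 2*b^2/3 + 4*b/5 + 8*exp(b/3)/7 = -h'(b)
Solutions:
 h(b) = C1 + b^4/8 - 2*b^3/9 - 2*b^2/5 - 24*exp(b/3)/7


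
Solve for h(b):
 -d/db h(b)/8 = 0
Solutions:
 h(b) = C1


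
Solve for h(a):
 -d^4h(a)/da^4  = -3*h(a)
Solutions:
 h(a) = C1*exp(-3^(1/4)*a) + C2*exp(3^(1/4)*a) + C3*sin(3^(1/4)*a) + C4*cos(3^(1/4)*a)


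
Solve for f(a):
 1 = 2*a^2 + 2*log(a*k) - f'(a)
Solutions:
 f(a) = C1 + 2*a^3/3 + 2*a*log(a*k) - 3*a


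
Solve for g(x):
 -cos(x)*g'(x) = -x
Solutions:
 g(x) = C1 + Integral(x/cos(x), x)


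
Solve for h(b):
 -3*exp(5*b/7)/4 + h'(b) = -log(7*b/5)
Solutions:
 h(b) = C1 - b*log(b) + b*(-log(7) + 1 + log(5)) + 21*exp(5*b/7)/20


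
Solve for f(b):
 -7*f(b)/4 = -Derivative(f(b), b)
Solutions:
 f(b) = C1*exp(7*b/4)


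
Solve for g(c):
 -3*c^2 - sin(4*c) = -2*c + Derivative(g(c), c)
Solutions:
 g(c) = C1 - c^3 + c^2 + cos(4*c)/4


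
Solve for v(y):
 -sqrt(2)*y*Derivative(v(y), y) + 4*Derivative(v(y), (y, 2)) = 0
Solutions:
 v(y) = C1 + C2*erfi(2^(3/4)*y/4)


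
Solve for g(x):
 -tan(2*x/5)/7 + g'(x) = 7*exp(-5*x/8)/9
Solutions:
 g(x) = C1 + 5*log(tan(2*x/5)^2 + 1)/28 - 56*exp(-5*x/8)/45


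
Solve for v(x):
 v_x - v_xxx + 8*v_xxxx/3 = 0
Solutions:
 v(x) = C1 + C2*exp(x*((8*sqrt(141) + 95)^(-1/3) + 2 + (8*sqrt(141) + 95)^(1/3))/16)*sin(sqrt(3)*x*(-(8*sqrt(141) + 95)^(1/3) + (8*sqrt(141) + 95)^(-1/3))/16) + C3*exp(x*((8*sqrt(141) + 95)^(-1/3) + 2 + (8*sqrt(141) + 95)^(1/3))/16)*cos(sqrt(3)*x*(-(8*sqrt(141) + 95)^(1/3) + (8*sqrt(141) + 95)^(-1/3))/16) + C4*exp(x*(-(8*sqrt(141) + 95)^(1/3) - 1/(8*sqrt(141) + 95)^(1/3) + 1)/8)


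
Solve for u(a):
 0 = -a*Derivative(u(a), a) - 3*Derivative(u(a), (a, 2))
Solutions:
 u(a) = C1 + C2*erf(sqrt(6)*a/6)


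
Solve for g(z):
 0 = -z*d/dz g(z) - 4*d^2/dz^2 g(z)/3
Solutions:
 g(z) = C1 + C2*erf(sqrt(6)*z/4)


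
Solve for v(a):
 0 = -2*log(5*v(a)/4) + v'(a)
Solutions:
 Integral(1/(-log(_y) - log(5) + 2*log(2)), (_y, v(a)))/2 = C1 - a


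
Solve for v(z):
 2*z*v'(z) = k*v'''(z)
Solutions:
 v(z) = C1 + Integral(C2*airyai(2^(1/3)*z*(1/k)^(1/3)) + C3*airybi(2^(1/3)*z*(1/k)^(1/3)), z)


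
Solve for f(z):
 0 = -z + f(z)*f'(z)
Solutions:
 f(z) = -sqrt(C1 + z^2)
 f(z) = sqrt(C1 + z^2)


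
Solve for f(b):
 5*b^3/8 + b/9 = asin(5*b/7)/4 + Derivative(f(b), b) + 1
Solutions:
 f(b) = C1 + 5*b^4/32 + b^2/18 - b*asin(5*b/7)/4 - b - sqrt(49 - 25*b^2)/20


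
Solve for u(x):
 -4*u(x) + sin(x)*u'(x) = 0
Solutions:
 u(x) = C1*(cos(x)^2 - 2*cos(x) + 1)/(cos(x)^2 + 2*cos(x) + 1)


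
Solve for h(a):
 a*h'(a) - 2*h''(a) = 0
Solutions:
 h(a) = C1 + C2*erfi(a/2)


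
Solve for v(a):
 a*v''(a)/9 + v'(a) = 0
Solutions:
 v(a) = C1 + C2/a^8


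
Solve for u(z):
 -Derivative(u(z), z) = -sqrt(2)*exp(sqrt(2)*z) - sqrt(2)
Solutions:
 u(z) = C1 + sqrt(2)*z + exp(sqrt(2)*z)


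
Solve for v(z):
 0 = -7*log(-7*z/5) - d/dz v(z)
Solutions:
 v(z) = C1 - 7*z*log(-z) + 7*z*(-log(7) + 1 + log(5))


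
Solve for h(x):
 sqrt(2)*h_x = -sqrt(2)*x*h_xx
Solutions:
 h(x) = C1 + C2*log(x)


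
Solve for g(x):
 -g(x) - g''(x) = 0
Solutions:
 g(x) = C1*sin(x) + C2*cos(x)


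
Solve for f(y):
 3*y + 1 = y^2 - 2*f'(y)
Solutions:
 f(y) = C1 + y^3/6 - 3*y^2/4 - y/2


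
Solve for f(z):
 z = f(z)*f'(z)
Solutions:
 f(z) = -sqrt(C1 + z^2)
 f(z) = sqrt(C1 + z^2)


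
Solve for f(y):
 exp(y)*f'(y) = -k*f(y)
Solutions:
 f(y) = C1*exp(k*exp(-y))


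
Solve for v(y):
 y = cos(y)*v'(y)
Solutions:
 v(y) = C1 + Integral(y/cos(y), y)


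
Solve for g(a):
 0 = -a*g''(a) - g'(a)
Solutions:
 g(a) = C1 + C2*log(a)


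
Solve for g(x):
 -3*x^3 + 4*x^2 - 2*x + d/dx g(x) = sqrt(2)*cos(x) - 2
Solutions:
 g(x) = C1 + 3*x^4/4 - 4*x^3/3 + x^2 - 2*x + sqrt(2)*sin(x)


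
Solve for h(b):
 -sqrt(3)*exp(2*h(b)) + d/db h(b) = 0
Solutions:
 h(b) = log(-sqrt(-1/(C1 + sqrt(3)*b))) - log(2)/2
 h(b) = log(-1/(C1 + sqrt(3)*b))/2 - log(2)/2


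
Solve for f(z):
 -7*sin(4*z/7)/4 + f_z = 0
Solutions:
 f(z) = C1 - 49*cos(4*z/7)/16


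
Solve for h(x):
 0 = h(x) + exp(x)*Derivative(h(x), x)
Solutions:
 h(x) = C1*exp(exp(-x))


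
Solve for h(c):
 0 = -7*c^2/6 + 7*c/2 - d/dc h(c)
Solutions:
 h(c) = C1 - 7*c^3/18 + 7*c^2/4


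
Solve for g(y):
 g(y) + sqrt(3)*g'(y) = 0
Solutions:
 g(y) = C1*exp(-sqrt(3)*y/3)


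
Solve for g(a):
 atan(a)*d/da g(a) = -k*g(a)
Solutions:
 g(a) = C1*exp(-k*Integral(1/atan(a), a))


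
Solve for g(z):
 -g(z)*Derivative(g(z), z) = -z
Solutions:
 g(z) = -sqrt(C1 + z^2)
 g(z) = sqrt(C1 + z^2)


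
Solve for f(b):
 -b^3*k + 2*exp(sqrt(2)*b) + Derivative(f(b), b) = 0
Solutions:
 f(b) = C1 + b^4*k/4 - sqrt(2)*exp(sqrt(2)*b)


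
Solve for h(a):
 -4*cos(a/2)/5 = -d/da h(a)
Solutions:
 h(a) = C1 + 8*sin(a/2)/5


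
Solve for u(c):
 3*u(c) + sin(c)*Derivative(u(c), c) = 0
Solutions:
 u(c) = C1*(cos(c) + 1)^(3/2)/(cos(c) - 1)^(3/2)


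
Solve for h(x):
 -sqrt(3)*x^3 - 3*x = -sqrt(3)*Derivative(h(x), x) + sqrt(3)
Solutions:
 h(x) = C1 + x^4/4 + sqrt(3)*x^2/2 + x


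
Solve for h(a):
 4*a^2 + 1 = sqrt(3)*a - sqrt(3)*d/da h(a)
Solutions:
 h(a) = C1 - 4*sqrt(3)*a^3/9 + a^2/2 - sqrt(3)*a/3


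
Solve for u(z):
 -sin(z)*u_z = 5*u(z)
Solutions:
 u(z) = C1*sqrt(cos(z) + 1)*(cos(z)^2 + 2*cos(z) + 1)/(sqrt(cos(z) - 1)*(cos(z)^2 - 2*cos(z) + 1))


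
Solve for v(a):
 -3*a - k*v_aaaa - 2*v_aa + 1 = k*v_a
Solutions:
 v(a) = C1 + C2*exp(2^(1/3)*a*(6^(1/3)*(sqrt(3)*sqrt(27 + 32/k^3) + 9)^(1/3)/12 - 2^(1/3)*3^(5/6)*I*(sqrt(3)*sqrt(27 + 32/k^3) + 9)^(1/3)/12 + 4/(k*(-3^(1/3) + 3^(5/6)*I)*(sqrt(3)*sqrt(27 + 32/k^3) + 9)^(1/3)))) + C3*exp(2^(1/3)*a*(6^(1/3)*(sqrt(3)*sqrt(27 + 32/k^3) + 9)^(1/3)/12 + 2^(1/3)*3^(5/6)*I*(sqrt(3)*sqrt(27 + 32/k^3) + 9)^(1/3)/12 - 4/(k*(3^(1/3) + 3^(5/6)*I)*(sqrt(3)*sqrt(27 + 32/k^3) + 9)^(1/3)))) + C4*exp(6^(1/3)*a*(-2^(1/3)*(sqrt(3)*sqrt(27 + 32/k^3) + 9)^(1/3) + 4*3^(1/3)/(k*(sqrt(3)*sqrt(27 + 32/k^3) + 9)^(1/3)))/6) - 3*a^2/(2*k) + a/k + 6*a/k^2


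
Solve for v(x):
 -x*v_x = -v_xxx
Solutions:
 v(x) = C1 + Integral(C2*airyai(x) + C3*airybi(x), x)


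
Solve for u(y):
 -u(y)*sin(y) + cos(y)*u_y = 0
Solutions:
 u(y) = C1/cos(y)


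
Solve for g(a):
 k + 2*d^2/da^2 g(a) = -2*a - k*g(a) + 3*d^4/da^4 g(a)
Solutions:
 g(a) = C1*exp(-sqrt(3)*a*sqrt(1 - sqrt(3*k + 1))/3) + C2*exp(sqrt(3)*a*sqrt(1 - sqrt(3*k + 1))/3) + C3*exp(-sqrt(3)*a*sqrt(sqrt(3*k + 1) + 1)/3) + C4*exp(sqrt(3)*a*sqrt(sqrt(3*k + 1) + 1)/3) - 2*a/k - 1


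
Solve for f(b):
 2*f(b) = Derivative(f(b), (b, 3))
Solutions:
 f(b) = C3*exp(2^(1/3)*b) + (C1*sin(2^(1/3)*sqrt(3)*b/2) + C2*cos(2^(1/3)*sqrt(3)*b/2))*exp(-2^(1/3)*b/2)


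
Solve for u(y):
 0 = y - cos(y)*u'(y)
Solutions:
 u(y) = C1 + Integral(y/cos(y), y)


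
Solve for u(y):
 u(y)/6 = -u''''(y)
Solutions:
 u(y) = (C1*sin(2^(1/4)*3^(3/4)*y/6) + C2*cos(2^(1/4)*3^(3/4)*y/6))*exp(-2^(1/4)*3^(3/4)*y/6) + (C3*sin(2^(1/4)*3^(3/4)*y/6) + C4*cos(2^(1/4)*3^(3/4)*y/6))*exp(2^(1/4)*3^(3/4)*y/6)


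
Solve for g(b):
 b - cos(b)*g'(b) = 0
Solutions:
 g(b) = C1 + Integral(b/cos(b), b)


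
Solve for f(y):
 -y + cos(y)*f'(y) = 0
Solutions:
 f(y) = C1 + Integral(y/cos(y), y)


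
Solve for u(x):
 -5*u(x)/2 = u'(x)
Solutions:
 u(x) = C1*exp(-5*x/2)


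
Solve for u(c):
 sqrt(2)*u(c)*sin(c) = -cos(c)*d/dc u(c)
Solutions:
 u(c) = C1*cos(c)^(sqrt(2))


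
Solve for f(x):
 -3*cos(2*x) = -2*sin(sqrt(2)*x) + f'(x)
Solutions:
 f(x) = C1 - 3*sin(2*x)/2 - sqrt(2)*cos(sqrt(2)*x)


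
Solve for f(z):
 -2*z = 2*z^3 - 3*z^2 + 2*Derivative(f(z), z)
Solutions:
 f(z) = C1 - z^4/4 + z^3/2 - z^2/2


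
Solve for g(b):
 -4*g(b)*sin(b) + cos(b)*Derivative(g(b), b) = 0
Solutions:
 g(b) = C1/cos(b)^4


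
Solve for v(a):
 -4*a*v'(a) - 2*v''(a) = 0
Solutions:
 v(a) = C1 + C2*erf(a)


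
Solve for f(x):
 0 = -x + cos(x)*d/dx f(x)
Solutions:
 f(x) = C1 + Integral(x/cos(x), x)


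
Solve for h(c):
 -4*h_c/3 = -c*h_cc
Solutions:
 h(c) = C1 + C2*c^(7/3)


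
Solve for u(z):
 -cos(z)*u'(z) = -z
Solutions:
 u(z) = C1 + Integral(z/cos(z), z)


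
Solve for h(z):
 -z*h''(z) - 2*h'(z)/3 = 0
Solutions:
 h(z) = C1 + C2*z^(1/3)


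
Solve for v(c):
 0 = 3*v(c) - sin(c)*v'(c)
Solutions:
 v(c) = C1*(cos(c) - 1)^(3/2)/(cos(c) + 1)^(3/2)


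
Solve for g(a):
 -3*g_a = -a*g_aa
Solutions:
 g(a) = C1 + C2*a^4


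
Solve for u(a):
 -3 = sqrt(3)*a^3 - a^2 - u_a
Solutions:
 u(a) = C1 + sqrt(3)*a^4/4 - a^3/3 + 3*a


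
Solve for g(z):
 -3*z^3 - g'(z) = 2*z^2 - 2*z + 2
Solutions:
 g(z) = C1 - 3*z^4/4 - 2*z^3/3 + z^2 - 2*z


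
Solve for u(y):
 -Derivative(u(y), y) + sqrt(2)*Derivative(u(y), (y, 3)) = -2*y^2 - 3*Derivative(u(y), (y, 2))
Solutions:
 u(y) = C1 + C2*exp(sqrt(2)*y*(-3 + sqrt(4*sqrt(2) + 9))/4) + C3*exp(-sqrt(2)*y*(3 + sqrt(4*sqrt(2) + 9))/4) + 2*y^3/3 + 6*y^2 + 4*sqrt(2)*y + 36*y


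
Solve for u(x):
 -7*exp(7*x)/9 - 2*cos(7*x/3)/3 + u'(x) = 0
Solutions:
 u(x) = C1 + exp(7*x)/9 + 2*sin(7*x/3)/7


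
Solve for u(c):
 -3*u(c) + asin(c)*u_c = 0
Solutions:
 u(c) = C1*exp(3*Integral(1/asin(c), c))


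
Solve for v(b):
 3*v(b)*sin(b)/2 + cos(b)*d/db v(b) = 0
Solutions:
 v(b) = C1*cos(b)^(3/2)


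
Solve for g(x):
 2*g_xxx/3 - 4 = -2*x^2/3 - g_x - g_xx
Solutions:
 g(x) = C1 - 2*x^3/9 + 2*x^2/3 + 32*x/9 + (C2*sin(sqrt(15)*x/4) + C3*cos(sqrt(15)*x/4))*exp(-3*x/4)


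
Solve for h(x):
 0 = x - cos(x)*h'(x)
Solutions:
 h(x) = C1 + Integral(x/cos(x), x)


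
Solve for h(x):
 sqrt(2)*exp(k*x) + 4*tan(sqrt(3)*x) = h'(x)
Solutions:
 h(x) = C1 + sqrt(2)*Piecewise((exp(k*x)/k, Ne(k, 0)), (x, True)) - 4*sqrt(3)*log(cos(sqrt(3)*x))/3


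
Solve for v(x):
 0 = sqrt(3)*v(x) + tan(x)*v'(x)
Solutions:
 v(x) = C1/sin(x)^(sqrt(3))


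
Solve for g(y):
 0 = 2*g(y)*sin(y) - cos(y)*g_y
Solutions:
 g(y) = C1/cos(y)^2


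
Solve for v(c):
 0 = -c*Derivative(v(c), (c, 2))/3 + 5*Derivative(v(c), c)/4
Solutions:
 v(c) = C1 + C2*c^(19/4)


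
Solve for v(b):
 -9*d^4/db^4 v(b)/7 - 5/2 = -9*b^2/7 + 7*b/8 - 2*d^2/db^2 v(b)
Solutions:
 v(b) = C1 + C2*b + C3*exp(-sqrt(14)*b/3) + C4*exp(sqrt(14)*b/3) - 3*b^4/56 + 7*b^3/96 + 83*b^2/392


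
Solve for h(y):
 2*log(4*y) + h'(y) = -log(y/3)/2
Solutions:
 h(y) = C1 - 5*y*log(y)/2 - 4*y*log(2) + y*log(3)/2 + 5*y/2


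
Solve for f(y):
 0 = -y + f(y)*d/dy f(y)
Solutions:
 f(y) = -sqrt(C1 + y^2)
 f(y) = sqrt(C1 + y^2)


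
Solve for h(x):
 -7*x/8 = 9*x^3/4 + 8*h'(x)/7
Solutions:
 h(x) = C1 - 63*x^4/128 - 49*x^2/128


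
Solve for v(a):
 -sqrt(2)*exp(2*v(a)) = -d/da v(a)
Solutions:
 v(a) = log(-sqrt(-1/(C1 + sqrt(2)*a))) - log(2)/2
 v(a) = log(-1/(C1 + sqrt(2)*a))/2 - log(2)/2


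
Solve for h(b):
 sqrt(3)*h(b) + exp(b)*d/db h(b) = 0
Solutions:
 h(b) = C1*exp(sqrt(3)*exp(-b))


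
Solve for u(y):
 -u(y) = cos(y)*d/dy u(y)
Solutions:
 u(y) = C1*sqrt(sin(y) - 1)/sqrt(sin(y) + 1)


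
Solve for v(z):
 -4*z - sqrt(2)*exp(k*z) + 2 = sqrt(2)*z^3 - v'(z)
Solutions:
 v(z) = C1 + sqrt(2)*z^4/4 + 2*z^2 - 2*z + sqrt(2)*exp(k*z)/k


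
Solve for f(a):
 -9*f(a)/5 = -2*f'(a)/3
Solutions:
 f(a) = C1*exp(27*a/10)


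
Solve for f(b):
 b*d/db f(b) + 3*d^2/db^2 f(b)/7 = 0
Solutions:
 f(b) = C1 + C2*erf(sqrt(42)*b/6)


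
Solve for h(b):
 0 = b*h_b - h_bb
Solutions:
 h(b) = C1 + C2*erfi(sqrt(2)*b/2)


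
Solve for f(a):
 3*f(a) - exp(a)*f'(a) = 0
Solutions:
 f(a) = C1*exp(-3*exp(-a))


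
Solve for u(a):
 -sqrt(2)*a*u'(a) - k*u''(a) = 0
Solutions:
 u(a) = C1 + C2*sqrt(k)*erf(2^(3/4)*a*sqrt(1/k)/2)


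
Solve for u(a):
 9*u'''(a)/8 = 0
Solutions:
 u(a) = C1 + C2*a + C3*a^2


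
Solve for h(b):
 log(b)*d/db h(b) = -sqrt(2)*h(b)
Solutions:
 h(b) = C1*exp(-sqrt(2)*li(b))


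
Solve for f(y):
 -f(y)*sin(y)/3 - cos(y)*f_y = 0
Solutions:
 f(y) = C1*cos(y)^(1/3)


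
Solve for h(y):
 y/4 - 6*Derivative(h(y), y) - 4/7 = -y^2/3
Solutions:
 h(y) = C1 + y^3/54 + y^2/48 - 2*y/21


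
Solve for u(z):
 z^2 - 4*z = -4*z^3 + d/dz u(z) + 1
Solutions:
 u(z) = C1 + z^4 + z^3/3 - 2*z^2 - z


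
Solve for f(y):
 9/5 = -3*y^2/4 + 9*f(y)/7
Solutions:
 f(y) = 7*y^2/12 + 7/5


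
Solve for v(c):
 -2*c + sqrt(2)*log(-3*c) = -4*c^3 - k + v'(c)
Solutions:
 v(c) = C1 + c^4 - c^2 + c*(k - sqrt(2) + sqrt(2)*log(3)) + sqrt(2)*c*log(-c)


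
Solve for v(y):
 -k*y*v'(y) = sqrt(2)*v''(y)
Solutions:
 v(y) = Piecewise((-2^(3/4)*sqrt(pi)*C1*erf(2^(1/4)*sqrt(k)*y/2)/(2*sqrt(k)) - C2, (k > 0) | (k < 0)), (-C1*y - C2, True))


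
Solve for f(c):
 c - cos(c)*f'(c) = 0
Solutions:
 f(c) = C1 + Integral(c/cos(c), c)


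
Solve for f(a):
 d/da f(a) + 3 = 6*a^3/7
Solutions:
 f(a) = C1 + 3*a^4/14 - 3*a


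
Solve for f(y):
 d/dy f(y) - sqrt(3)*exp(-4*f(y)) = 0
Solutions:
 f(y) = log(-I*(C1 + 4*sqrt(3)*y)^(1/4))
 f(y) = log(I*(C1 + 4*sqrt(3)*y)^(1/4))
 f(y) = log(-(C1 + 4*sqrt(3)*y)^(1/4))
 f(y) = log(C1 + 4*sqrt(3)*y)/4


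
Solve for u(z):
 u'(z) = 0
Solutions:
 u(z) = C1


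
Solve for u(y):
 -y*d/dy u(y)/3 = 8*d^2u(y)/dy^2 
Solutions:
 u(y) = C1 + C2*erf(sqrt(3)*y/12)


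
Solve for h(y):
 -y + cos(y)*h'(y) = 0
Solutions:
 h(y) = C1 + Integral(y/cos(y), y)


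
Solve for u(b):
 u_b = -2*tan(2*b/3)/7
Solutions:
 u(b) = C1 + 3*log(cos(2*b/3))/7


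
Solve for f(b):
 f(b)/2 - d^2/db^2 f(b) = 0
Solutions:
 f(b) = C1*exp(-sqrt(2)*b/2) + C2*exp(sqrt(2)*b/2)


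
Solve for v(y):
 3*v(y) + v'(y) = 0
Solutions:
 v(y) = C1*exp(-3*y)


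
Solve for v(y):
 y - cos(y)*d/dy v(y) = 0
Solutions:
 v(y) = C1 + Integral(y/cos(y), y)


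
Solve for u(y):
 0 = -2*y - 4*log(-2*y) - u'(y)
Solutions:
 u(y) = C1 - y^2 - 4*y*log(-y) + 4*y*(1 - log(2))


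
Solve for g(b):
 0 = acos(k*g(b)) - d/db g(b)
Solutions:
 Integral(1/acos(_y*k), (_y, g(b))) = C1 + b


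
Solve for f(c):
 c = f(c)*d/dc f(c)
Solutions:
 f(c) = -sqrt(C1 + c^2)
 f(c) = sqrt(C1 + c^2)


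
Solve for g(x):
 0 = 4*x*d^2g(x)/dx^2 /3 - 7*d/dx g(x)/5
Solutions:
 g(x) = C1 + C2*x^(41/20)


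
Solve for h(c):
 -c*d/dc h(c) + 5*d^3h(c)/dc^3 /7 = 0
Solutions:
 h(c) = C1 + Integral(C2*airyai(5^(2/3)*7^(1/3)*c/5) + C3*airybi(5^(2/3)*7^(1/3)*c/5), c)


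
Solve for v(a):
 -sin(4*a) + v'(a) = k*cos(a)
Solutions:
 v(a) = C1 + k*sin(a) - cos(4*a)/4


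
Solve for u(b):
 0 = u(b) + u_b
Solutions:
 u(b) = C1*exp(-b)


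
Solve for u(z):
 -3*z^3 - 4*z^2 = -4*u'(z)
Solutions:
 u(z) = C1 + 3*z^4/16 + z^3/3


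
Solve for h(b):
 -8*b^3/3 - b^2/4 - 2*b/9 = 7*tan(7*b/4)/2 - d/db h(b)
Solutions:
 h(b) = C1 + 2*b^4/3 + b^3/12 + b^2/9 - 2*log(cos(7*b/4))


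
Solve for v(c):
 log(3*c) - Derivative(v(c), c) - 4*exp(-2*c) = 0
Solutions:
 v(c) = C1 + c*log(c) + c*(-1 + log(3)) + 2*exp(-2*c)


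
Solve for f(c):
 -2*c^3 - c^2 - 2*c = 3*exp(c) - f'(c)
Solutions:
 f(c) = C1 + c^4/2 + c^3/3 + c^2 + 3*exp(c)


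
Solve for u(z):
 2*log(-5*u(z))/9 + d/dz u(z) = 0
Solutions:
 9*Integral(1/(log(-_y) + log(5)), (_y, u(z)))/2 = C1 - z


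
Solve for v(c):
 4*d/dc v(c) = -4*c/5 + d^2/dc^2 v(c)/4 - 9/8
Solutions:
 v(c) = C1 + C2*exp(16*c) - c^2/10 - 47*c/160


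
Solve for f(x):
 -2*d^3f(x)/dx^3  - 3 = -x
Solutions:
 f(x) = C1 + C2*x + C3*x^2 + x^4/48 - x^3/4


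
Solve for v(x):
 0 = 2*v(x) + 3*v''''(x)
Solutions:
 v(x) = (C1*sin(6^(3/4)*x/6) + C2*cos(6^(3/4)*x/6))*exp(-6^(3/4)*x/6) + (C3*sin(6^(3/4)*x/6) + C4*cos(6^(3/4)*x/6))*exp(6^(3/4)*x/6)


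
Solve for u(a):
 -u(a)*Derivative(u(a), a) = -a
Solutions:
 u(a) = -sqrt(C1 + a^2)
 u(a) = sqrt(C1 + a^2)


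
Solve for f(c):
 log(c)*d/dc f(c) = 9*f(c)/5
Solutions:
 f(c) = C1*exp(9*li(c)/5)


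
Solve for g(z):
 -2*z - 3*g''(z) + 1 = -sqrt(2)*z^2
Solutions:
 g(z) = C1 + C2*z + sqrt(2)*z^4/36 - z^3/9 + z^2/6


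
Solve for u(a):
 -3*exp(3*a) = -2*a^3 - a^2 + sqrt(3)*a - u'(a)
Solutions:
 u(a) = C1 - a^4/2 - a^3/3 + sqrt(3)*a^2/2 + exp(3*a)


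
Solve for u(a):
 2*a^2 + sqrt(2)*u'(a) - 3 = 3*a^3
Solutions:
 u(a) = C1 + 3*sqrt(2)*a^4/8 - sqrt(2)*a^3/3 + 3*sqrt(2)*a/2


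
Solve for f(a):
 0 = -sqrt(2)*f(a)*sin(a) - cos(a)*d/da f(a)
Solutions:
 f(a) = C1*cos(a)^(sqrt(2))


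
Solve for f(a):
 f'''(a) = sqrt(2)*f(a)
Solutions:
 f(a) = C3*exp(2^(1/6)*a) + (C1*sin(2^(1/6)*sqrt(3)*a/2) + C2*cos(2^(1/6)*sqrt(3)*a/2))*exp(-2^(1/6)*a/2)


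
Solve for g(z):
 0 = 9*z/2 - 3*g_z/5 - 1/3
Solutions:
 g(z) = C1 + 15*z^2/4 - 5*z/9


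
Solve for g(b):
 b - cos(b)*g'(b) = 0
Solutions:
 g(b) = C1 + Integral(b/cos(b), b)


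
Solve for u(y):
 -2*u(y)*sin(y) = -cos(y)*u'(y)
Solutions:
 u(y) = C1/cos(y)^2


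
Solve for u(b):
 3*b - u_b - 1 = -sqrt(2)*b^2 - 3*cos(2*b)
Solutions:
 u(b) = C1 + sqrt(2)*b^3/3 + 3*b^2/2 - b + 3*sin(2*b)/2


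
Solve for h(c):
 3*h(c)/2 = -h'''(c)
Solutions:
 h(c) = C3*exp(-2^(2/3)*3^(1/3)*c/2) + (C1*sin(2^(2/3)*3^(5/6)*c/4) + C2*cos(2^(2/3)*3^(5/6)*c/4))*exp(2^(2/3)*3^(1/3)*c/4)


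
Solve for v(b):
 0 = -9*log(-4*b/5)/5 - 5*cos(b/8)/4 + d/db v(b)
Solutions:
 v(b) = C1 + 9*b*log(-b)/5 - 9*b*log(5)/5 - 9*b/5 + 18*b*log(2)/5 + 10*sin(b/8)


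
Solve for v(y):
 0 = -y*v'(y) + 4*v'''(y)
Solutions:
 v(y) = C1 + Integral(C2*airyai(2^(1/3)*y/2) + C3*airybi(2^(1/3)*y/2), y)


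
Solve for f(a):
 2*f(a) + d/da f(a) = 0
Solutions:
 f(a) = C1*exp(-2*a)


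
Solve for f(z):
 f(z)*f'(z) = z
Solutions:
 f(z) = -sqrt(C1 + z^2)
 f(z) = sqrt(C1 + z^2)
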